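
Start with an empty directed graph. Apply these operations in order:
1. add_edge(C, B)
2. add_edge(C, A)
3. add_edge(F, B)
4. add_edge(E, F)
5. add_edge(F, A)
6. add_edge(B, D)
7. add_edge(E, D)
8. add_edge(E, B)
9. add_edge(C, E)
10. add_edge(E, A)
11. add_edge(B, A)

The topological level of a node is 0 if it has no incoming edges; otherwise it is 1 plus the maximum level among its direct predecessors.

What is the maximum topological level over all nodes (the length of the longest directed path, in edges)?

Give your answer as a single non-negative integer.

Op 1: add_edge(C, B). Edges now: 1
Op 2: add_edge(C, A). Edges now: 2
Op 3: add_edge(F, B). Edges now: 3
Op 4: add_edge(E, F). Edges now: 4
Op 5: add_edge(F, A). Edges now: 5
Op 6: add_edge(B, D). Edges now: 6
Op 7: add_edge(E, D). Edges now: 7
Op 8: add_edge(E, B). Edges now: 8
Op 9: add_edge(C, E). Edges now: 9
Op 10: add_edge(E, A). Edges now: 10
Op 11: add_edge(B, A). Edges now: 11
Compute levels (Kahn BFS):
  sources (in-degree 0): C
  process C: level=0
    C->A: in-degree(A)=3, level(A)>=1
    C->B: in-degree(B)=2, level(B)>=1
    C->E: in-degree(E)=0, level(E)=1, enqueue
  process E: level=1
    E->A: in-degree(A)=2, level(A)>=2
    E->B: in-degree(B)=1, level(B)>=2
    E->D: in-degree(D)=1, level(D)>=2
    E->F: in-degree(F)=0, level(F)=2, enqueue
  process F: level=2
    F->A: in-degree(A)=1, level(A)>=3
    F->B: in-degree(B)=0, level(B)=3, enqueue
  process B: level=3
    B->A: in-degree(A)=0, level(A)=4, enqueue
    B->D: in-degree(D)=0, level(D)=4, enqueue
  process A: level=4
  process D: level=4
All levels: A:4, B:3, C:0, D:4, E:1, F:2
max level = 4

Answer: 4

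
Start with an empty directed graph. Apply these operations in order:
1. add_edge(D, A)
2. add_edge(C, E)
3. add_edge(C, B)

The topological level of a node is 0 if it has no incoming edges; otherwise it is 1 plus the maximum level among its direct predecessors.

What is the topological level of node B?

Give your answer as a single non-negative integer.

Op 1: add_edge(D, A). Edges now: 1
Op 2: add_edge(C, E). Edges now: 2
Op 3: add_edge(C, B). Edges now: 3
Compute levels (Kahn BFS):
  sources (in-degree 0): C, D
  process C: level=0
    C->B: in-degree(B)=0, level(B)=1, enqueue
    C->E: in-degree(E)=0, level(E)=1, enqueue
  process D: level=0
    D->A: in-degree(A)=0, level(A)=1, enqueue
  process B: level=1
  process E: level=1
  process A: level=1
All levels: A:1, B:1, C:0, D:0, E:1
level(B) = 1

Answer: 1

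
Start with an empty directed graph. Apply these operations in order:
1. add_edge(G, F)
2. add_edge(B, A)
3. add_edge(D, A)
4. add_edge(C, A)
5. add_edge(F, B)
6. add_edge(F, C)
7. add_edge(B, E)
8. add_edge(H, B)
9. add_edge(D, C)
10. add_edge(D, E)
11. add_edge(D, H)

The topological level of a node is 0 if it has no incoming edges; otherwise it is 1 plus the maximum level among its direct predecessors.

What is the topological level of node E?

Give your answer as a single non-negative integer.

Answer: 3

Derivation:
Op 1: add_edge(G, F). Edges now: 1
Op 2: add_edge(B, A). Edges now: 2
Op 3: add_edge(D, A). Edges now: 3
Op 4: add_edge(C, A). Edges now: 4
Op 5: add_edge(F, B). Edges now: 5
Op 6: add_edge(F, C). Edges now: 6
Op 7: add_edge(B, E). Edges now: 7
Op 8: add_edge(H, B). Edges now: 8
Op 9: add_edge(D, C). Edges now: 9
Op 10: add_edge(D, E). Edges now: 10
Op 11: add_edge(D, H). Edges now: 11
Compute levels (Kahn BFS):
  sources (in-degree 0): D, G
  process D: level=0
    D->A: in-degree(A)=2, level(A)>=1
    D->C: in-degree(C)=1, level(C)>=1
    D->E: in-degree(E)=1, level(E)>=1
    D->H: in-degree(H)=0, level(H)=1, enqueue
  process G: level=0
    G->F: in-degree(F)=0, level(F)=1, enqueue
  process H: level=1
    H->B: in-degree(B)=1, level(B)>=2
  process F: level=1
    F->B: in-degree(B)=0, level(B)=2, enqueue
    F->C: in-degree(C)=0, level(C)=2, enqueue
  process B: level=2
    B->A: in-degree(A)=1, level(A)>=3
    B->E: in-degree(E)=0, level(E)=3, enqueue
  process C: level=2
    C->A: in-degree(A)=0, level(A)=3, enqueue
  process E: level=3
  process A: level=3
All levels: A:3, B:2, C:2, D:0, E:3, F:1, G:0, H:1
level(E) = 3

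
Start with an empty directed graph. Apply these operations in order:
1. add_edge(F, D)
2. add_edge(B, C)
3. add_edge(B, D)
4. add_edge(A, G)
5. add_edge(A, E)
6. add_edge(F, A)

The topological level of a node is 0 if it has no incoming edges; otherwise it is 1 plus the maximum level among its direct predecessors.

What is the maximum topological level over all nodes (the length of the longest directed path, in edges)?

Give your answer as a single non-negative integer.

Answer: 2

Derivation:
Op 1: add_edge(F, D). Edges now: 1
Op 2: add_edge(B, C). Edges now: 2
Op 3: add_edge(B, D). Edges now: 3
Op 4: add_edge(A, G). Edges now: 4
Op 5: add_edge(A, E). Edges now: 5
Op 6: add_edge(F, A). Edges now: 6
Compute levels (Kahn BFS):
  sources (in-degree 0): B, F
  process B: level=0
    B->C: in-degree(C)=0, level(C)=1, enqueue
    B->D: in-degree(D)=1, level(D)>=1
  process F: level=0
    F->A: in-degree(A)=0, level(A)=1, enqueue
    F->D: in-degree(D)=0, level(D)=1, enqueue
  process C: level=1
  process A: level=1
    A->E: in-degree(E)=0, level(E)=2, enqueue
    A->G: in-degree(G)=0, level(G)=2, enqueue
  process D: level=1
  process E: level=2
  process G: level=2
All levels: A:1, B:0, C:1, D:1, E:2, F:0, G:2
max level = 2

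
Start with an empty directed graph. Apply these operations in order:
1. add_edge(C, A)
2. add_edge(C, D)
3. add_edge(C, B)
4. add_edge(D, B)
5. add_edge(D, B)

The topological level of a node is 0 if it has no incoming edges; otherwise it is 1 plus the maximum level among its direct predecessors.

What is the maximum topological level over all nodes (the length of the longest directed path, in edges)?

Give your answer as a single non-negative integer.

Op 1: add_edge(C, A). Edges now: 1
Op 2: add_edge(C, D). Edges now: 2
Op 3: add_edge(C, B). Edges now: 3
Op 4: add_edge(D, B). Edges now: 4
Op 5: add_edge(D, B) (duplicate, no change). Edges now: 4
Compute levels (Kahn BFS):
  sources (in-degree 0): C
  process C: level=0
    C->A: in-degree(A)=0, level(A)=1, enqueue
    C->B: in-degree(B)=1, level(B)>=1
    C->D: in-degree(D)=0, level(D)=1, enqueue
  process A: level=1
  process D: level=1
    D->B: in-degree(B)=0, level(B)=2, enqueue
  process B: level=2
All levels: A:1, B:2, C:0, D:1
max level = 2

Answer: 2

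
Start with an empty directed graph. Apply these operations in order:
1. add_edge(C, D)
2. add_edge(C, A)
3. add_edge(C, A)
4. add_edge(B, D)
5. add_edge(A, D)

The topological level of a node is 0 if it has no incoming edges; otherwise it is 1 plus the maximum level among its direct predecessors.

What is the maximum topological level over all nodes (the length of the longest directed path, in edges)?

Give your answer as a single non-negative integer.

Op 1: add_edge(C, D). Edges now: 1
Op 2: add_edge(C, A). Edges now: 2
Op 3: add_edge(C, A) (duplicate, no change). Edges now: 2
Op 4: add_edge(B, D). Edges now: 3
Op 5: add_edge(A, D). Edges now: 4
Compute levels (Kahn BFS):
  sources (in-degree 0): B, C
  process B: level=0
    B->D: in-degree(D)=2, level(D)>=1
  process C: level=0
    C->A: in-degree(A)=0, level(A)=1, enqueue
    C->D: in-degree(D)=1, level(D)>=1
  process A: level=1
    A->D: in-degree(D)=0, level(D)=2, enqueue
  process D: level=2
All levels: A:1, B:0, C:0, D:2
max level = 2

Answer: 2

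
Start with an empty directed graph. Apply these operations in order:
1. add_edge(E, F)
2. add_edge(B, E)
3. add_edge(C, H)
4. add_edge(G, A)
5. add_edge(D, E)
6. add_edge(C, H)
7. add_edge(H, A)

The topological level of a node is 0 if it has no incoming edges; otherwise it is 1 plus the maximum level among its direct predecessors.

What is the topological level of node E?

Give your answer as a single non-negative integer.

Op 1: add_edge(E, F). Edges now: 1
Op 2: add_edge(B, E). Edges now: 2
Op 3: add_edge(C, H). Edges now: 3
Op 4: add_edge(G, A). Edges now: 4
Op 5: add_edge(D, E). Edges now: 5
Op 6: add_edge(C, H) (duplicate, no change). Edges now: 5
Op 7: add_edge(H, A). Edges now: 6
Compute levels (Kahn BFS):
  sources (in-degree 0): B, C, D, G
  process B: level=0
    B->E: in-degree(E)=1, level(E)>=1
  process C: level=0
    C->H: in-degree(H)=0, level(H)=1, enqueue
  process D: level=0
    D->E: in-degree(E)=0, level(E)=1, enqueue
  process G: level=0
    G->A: in-degree(A)=1, level(A)>=1
  process H: level=1
    H->A: in-degree(A)=0, level(A)=2, enqueue
  process E: level=1
    E->F: in-degree(F)=0, level(F)=2, enqueue
  process A: level=2
  process F: level=2
All levels: A:2, B:0, C:0, D:0, E:1, F:2, G:0, H:1
level(E) = 1

Answer: 1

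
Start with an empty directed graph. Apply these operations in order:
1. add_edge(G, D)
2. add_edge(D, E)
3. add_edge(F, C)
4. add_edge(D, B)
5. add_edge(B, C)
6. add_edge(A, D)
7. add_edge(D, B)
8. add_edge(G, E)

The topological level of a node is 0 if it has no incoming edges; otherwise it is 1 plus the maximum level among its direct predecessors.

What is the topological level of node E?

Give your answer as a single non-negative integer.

Answer: 2

Derivation:
Op 1: add_edge(G, D). Edges now: 1
Op 2: add_edge(D, E). Edges now: 2
Op 3: add_edge(F, C). Edges now: 3
Op 4: add_edge(D, B). Edges now: 4
Op 5: add_edge(B, C). Edges now: 5
Op 6: add_edge(A, D). Edges now: 6
Op 7: add_edge(D, B) (duplicate, no change). Edges now: 6
Op 8: add_edge(G, E). Edges now: 7
Compute levels (Kahn BFS):
  sources (in-degree 0): A, F, G
  process A: level=0
    A->D: in-degree(D)=1, level(D)>=1
  process F: level=0
    F->C: in-degree(C)=1, level(C)>=1
  process G: level=0
    G->D: in-degree(D)=0, level(D)=1, enqueue
    G->E: in-degree(E)=1, level(E)>=1
  process D: level=1
    D->B: in-degree(B)=0, level(B)=2, enqueue
    D->E: in-degree(E)=0, level(E)=2, enqueue
  process B: level=2
    B->C: in-degree(C)=0, level(C)=3, enqueue
  process E: level=2
  process C: level=3
All levels: A:0, B:2, C:3, D:1, E:2, F:0, G:0
level(E) = 2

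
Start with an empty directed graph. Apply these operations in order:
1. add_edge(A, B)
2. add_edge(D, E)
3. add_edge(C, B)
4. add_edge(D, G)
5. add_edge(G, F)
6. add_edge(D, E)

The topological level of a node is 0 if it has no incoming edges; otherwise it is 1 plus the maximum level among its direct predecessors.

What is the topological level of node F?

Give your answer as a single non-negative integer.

Answer: 2

Derivation:
Op 1: add_edge(A, B). Edges now: 1
Op 2: add_edge(D, E). Edges now: 2
Op 3: add_edge(C, B). Edges now: 3
Op 4: add_edge(D, G). Edges now: 4
Op 5: add_edge(G, F). Edges now: 5
Op 6: add_edge(D, E) (duplicate, no change). Edges now: 5
Compute levels (Kahn BFS):
  sources (in-degree 0): A, C, D
  process A: level=0
    A->B: in-degree(B)=1, level(B)>=1
  process C: level=0
    C->B: in-degree(B)=0, level(B)=1, enqueue
  process D: level=0
    D->E: in-degree(E)=0, level(E)=1, enqueue
    D->G: in-degree(G)=0, level(G)=1, enqueue
  process B: level=1
  process E: level=1
  process G: level=1
    G->F: in-degree(F)=0, level(F)=2, enqueue
  process F: level=2
All levels: A:0, B:1, C:0, D:0, E:1, F:2, G:1
level(F) = 2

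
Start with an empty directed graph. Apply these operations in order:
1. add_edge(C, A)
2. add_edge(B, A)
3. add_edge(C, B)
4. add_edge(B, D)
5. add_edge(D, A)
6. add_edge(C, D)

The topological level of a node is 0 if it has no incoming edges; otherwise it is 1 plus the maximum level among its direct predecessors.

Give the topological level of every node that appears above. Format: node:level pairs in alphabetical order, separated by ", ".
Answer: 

Answer: A:3, B:1, C:0, D:2

Derivation:
Op 1: add_edge(C, A). Edges now: 1
Op 2: add_edge(B, A). Edges now: 2
Op 3: add_edge(C, B). Edges now: 3
Op 4: add_edge(B, D). Edges now: 4
Op 5: add_edge(D, A). Edges now: 5
Op 6: add_edge(C, D). Edges now: 6
Compute levels (Kahn BFS):
  sources (in-degree 0): C
  process C: level=0
    C->A: in-degree(A)=2, level(A)>=1
    C->B: in-degree(B)=0, level(B)=1, enqueue
    C->D: in-degree(D)=1, level(D)>=1
  process B: level=1
    B->A: in-degree(A)=1, level(A)>=2
    B->D: in-degree(D)=0, level(D)=2, enqueue
  process D: level=2
    D->A: in-degree(A)=0, level(A)=3, enqueue
  process A: level=3
All levels: A:3, B:1, C:0, D:2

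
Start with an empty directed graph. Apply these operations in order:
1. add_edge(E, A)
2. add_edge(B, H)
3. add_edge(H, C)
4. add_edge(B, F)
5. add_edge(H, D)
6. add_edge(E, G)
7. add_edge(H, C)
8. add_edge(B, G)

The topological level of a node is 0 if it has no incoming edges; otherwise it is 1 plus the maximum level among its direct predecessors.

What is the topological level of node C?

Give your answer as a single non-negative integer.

Answer: 2

Derivation:
Op 1: add_edge(E, A). Edges now: 1
Op 2: add_edge(B, H). Edges now: 2
Op 3: add_edge(H, C). Edges now: 3
Op 4: add_edge(B, F). Edges now: 4
Op 5: add_edge(H, D). Edges now: 5
Op 6: add_edge(E, G). Edges now: 6
Op 7: add_edge(H, C) (duplicate, no change). Edges now: 6
Op 8: add_edge(B, G). Edges now: 7
Compute levels (Kahn BFS):
  sources (in-degree 0): B, E
  process B: level=0
    B->F: in-degree(F)=0, level(F)=1, enqueue
    B->G: in-degree(G)=1, level(G)>=1
    B->H: in-degree(H)=0, level(H)=1, enqueue
  process E: level=0
    E->A: in-degree(A)=0, level(A)=1, enqueue
    E->G: in-degree(G)=0, level(G)=1, enqueue
  process F: level=1
  process H: level=1
    H->C: in-degree(C)=0, level(C)=2, enqueue
    H->D: in-degree(D)=0, level(D)=2, enqueue
  process A: level=1
  process G: level=1
  process C: level=2
  process D: level=2
All levels: A:1, B:0, C:2, D:2, E:0, F:1, G:1, H:1
level(C) = 2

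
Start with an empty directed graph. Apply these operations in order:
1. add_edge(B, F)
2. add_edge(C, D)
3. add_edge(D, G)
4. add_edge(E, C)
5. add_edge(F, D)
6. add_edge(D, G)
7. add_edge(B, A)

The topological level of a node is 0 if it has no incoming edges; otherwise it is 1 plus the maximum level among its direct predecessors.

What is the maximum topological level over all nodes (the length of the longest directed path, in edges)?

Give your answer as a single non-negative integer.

Op 1: add_edge(B, F). Edges now: 1
Op 2: add_edge(C, D). Edges now: 2
Op 3: add_edge(D, G). Edges now: 3
Op 4: add_edge(E, C). Edges now: 4
Op 5: add_edge(F, D). Edges now: 5
Op 6: add_edge(D, G) (duplicate, no change). Edges now: 5
Op 7: add_edge(B, A). Edges now: 6
Compute levels (Kahn BFS):
  sources (in-degree 0): B, E
  process B: level=0
    B->A: in-degree(A)=0, level(A)=1, enqueue
    B->F: in-degree(F)=0, level(F)=1, enqueue
  process E: level=0
    E->C: in-degree(C)=0, level(C)=1, enqueue
  process A: level=1
  process F: level=1
    F->D: in-degree(D)=1, level(D)>=2
  process C: level=1
    C->D: in-degree(D)=0, level(D)=2, enqueue
  process D: level=2
    D->G: in-degree(G)=0, level(G)=3, enqueue
  process G: level=3
All levels: A:1, B:0, C:1, D:2, E:0, F:1, G:3
max level = 3

Answer: 3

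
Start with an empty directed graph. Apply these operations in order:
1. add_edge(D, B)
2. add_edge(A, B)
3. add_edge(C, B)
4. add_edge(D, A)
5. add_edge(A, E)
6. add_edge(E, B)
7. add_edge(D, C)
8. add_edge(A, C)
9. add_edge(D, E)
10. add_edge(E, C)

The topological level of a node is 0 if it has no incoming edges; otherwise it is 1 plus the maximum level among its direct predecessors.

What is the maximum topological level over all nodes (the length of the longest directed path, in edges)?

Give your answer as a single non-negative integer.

Answer: 4

Derivation:
Op 1: add_edge(D, B). Edges now: 1
Op 2: add_edge(A, B). Edges now: 2
Op 3: add_edge(C, B). Edges now: 3
Op 4: add_edge(D, A). Edges now: 4
Op 5: add_edge(A, E). Edges now: 5
Op 6: add_edge(E, B). Edges now: 6
Op 7: add_edge(D, C). Edges now: 7
Op 8: add_edge(A, C). Edges now: 8
Op 9: add_edge(D, E). Edges now: 9
Op 10: add_edge(E, C). Edges now: 10
Compute levels (Kahn BFS):
  sources (in-degree 0): D
  process D: level=0
    D->A: in-degree(A)=0, level(A)=1, enqueue
    D->B: in-degree(B)=3, level(B)>=1
    D->C: in-degree(C)=2, level(C)>=1
    D->E: in-degree(E)=1, level(E)>=1
  process A: level=1
    A->B: in-degree(B)=2, level(B)>=2
    A->C: in-degree(C)=1, level(C)>=2
    A->E: in-degree(E)=0, level(E)=2, enqueue
  process E: level=2
    E->B: in-degree(B)=1, level(B)>=3
    E->C: in-degree(C)=0, level(C)=3, enqueue
  process C: level=3
    C->B: in-degree(B)=0, level(B)=4, enqueue
  process B: level=4
All levels: A:1, B:4, C:3, D:0, E:2
max level = 4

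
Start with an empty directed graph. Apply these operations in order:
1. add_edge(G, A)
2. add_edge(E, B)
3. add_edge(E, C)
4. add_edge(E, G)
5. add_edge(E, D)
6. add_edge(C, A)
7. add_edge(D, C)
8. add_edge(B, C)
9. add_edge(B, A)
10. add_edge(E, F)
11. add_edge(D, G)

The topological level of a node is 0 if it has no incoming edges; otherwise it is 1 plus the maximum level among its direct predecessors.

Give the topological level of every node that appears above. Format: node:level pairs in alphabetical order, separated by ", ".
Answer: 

Answer: A:3, B:1, C:2, D:1, E:0, F:1, G:2

Derivation:
Op 1: add_edge(G, A). Edges now: 1
Op 2: add_edge(E, B). Edges now: 2
Op 3: add_edge(E, C). Edges now: 3
Op 4: add_edge(E, G). Edges now: 4
Op 5: add_edge(E, D). Edges now: 5
Op 6: add_edge(C, A). Edges now: 6
Op 7: add_edge(D, C). Edges now: 7
Op 8: add_edge(B, C). Edges now: 8
Op 9: add_edge(B, A). Edges now: 9
Op 10: add_edge(E, F). Edges now: 10
Op 11: add_edge(D, G). Edges now: 11
Compute levels (Kahn BFS):
  sources (in-degree 0): E
  process E: level=0
    E->B: in-degree(B)=0, level(B)=1, enqueue
    E->C: in-degree(C)=2, level(C)>=1
    E->D: in-degree(D)=0, level(D)=1, enqueue
    E->F: in-degree(F)=0, level(F)=1, enqueue
    E->G: in-degree(G)=1, level(G)>=1
  process B: level=1
    B->A: in-degree(A)=2, level(A)>=2
    B->C: in-degree(C)=1, level(C)>=2
  process D: level=1
    D->C: in-degree(C)=0, level(C)=2, enqueue
    D->G: in-degree(G)=0, level(G)=2, enqueue
  process F: level=1
  process C: level=2
    C->A: in-degree(A)=1, level(A)>=3
  process G: level=2
    G->A: in-degree(A)=0, level(A)=3, enqueue
  process A: level=3
All levels: A:3, B:1, C:2, D:1, E:0, F:1, G:2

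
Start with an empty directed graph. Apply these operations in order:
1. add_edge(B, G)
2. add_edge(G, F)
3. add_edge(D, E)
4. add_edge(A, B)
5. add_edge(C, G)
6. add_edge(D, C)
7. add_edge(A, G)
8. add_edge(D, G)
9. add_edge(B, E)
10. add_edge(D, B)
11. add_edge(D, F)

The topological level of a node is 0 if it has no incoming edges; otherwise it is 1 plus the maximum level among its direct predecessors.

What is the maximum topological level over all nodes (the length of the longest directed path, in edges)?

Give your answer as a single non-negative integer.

Answer: 3

Derivation:
Op 1: add_edge(B, G). Edges now: 1
Op 2: add_edge(G, F). Edges now: 2
Op 3: add_edge(D, E). Edges now: 3
Op 4: add_edge(A, B). Edges now: 4
Op 5: add_edge(C, G). Edges now: 5
Op 6: add_edge(D, C). Edges now: 6
Op 7: add_edge(A, G). Edges now: 7
Op 8: add_edge(D, G). Edges now: 8
Op 9: add_edge(B, E). Edges now: 9
Op 10: add_edge(D, B). Edges now: 10
Op 11: add_edge(D, F). Edges now: 11
Compute levels (Kahn BFS):
  sources (in-degree 0): A, D
  process A: level=0
    A->B: in-degree(B)=1, level(B)>=1
    A->G: in-degree(G)=3, level(G)>=1
  process D: level=0
    D->B: in-degree(B)=0, level(B)=1, enqueue
    D->C: in-degree(C)=0, level(C)=1, enqueue
    D->E: in-degree(E)=1, level(E)>=1
    D->F: in-degree(F)=1, level(F)>=1
    D->G: in-degree(G)=2, level(G)>=1
  process B: level=1
    B->E: in-degree(E)=0, level(E)=2, enqueue
    B->G: in-degree(G)=1, level(G)>=2
  process C: level=1
    C->G: in-degree(G)=0, level(G)=2, enqueue
  process E: level=2
  process G: level=2
    G->F: in-degree(F)=0, level(F)=3, enqueue
  process F: level=3
All levels: A:0, B:1, C:1, D:0, E:2, F:3, G:2
max level = 3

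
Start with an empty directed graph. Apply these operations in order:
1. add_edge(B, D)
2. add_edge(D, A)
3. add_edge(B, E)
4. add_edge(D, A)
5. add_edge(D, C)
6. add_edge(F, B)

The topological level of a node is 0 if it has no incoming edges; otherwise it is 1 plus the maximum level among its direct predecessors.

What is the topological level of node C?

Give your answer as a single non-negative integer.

Answer: 3

Derivation:
Op 1: add_edge(B, D). Edges now: 1
Op 2: add_edge(D, A). Edges now: 2
Op 3: add_edge(B, E). Edges now: 3
Op 4: add_edge(D, A) (duplicate, no change). Edges now: 3
Op 5: add_edge(D, C). Edges now: 4
Op 6: add_edge(F, B). Edges now: 5
Compute levels (Kahn BFS):
  sources (in-degree 0): F
  process F: level=0
    F->B: in-degree(B)=0, level(B)=1, enqueue
  process B: level=1
    B->D: in-degree(D)=0, level(D)=2, enqueue
    B->E: in-degree(E)=0, level(E)=2, enqueue
  process D: level=2
    D->A: in-degree(A)=0, level(A)=3, enqueue
    D->C: in-degree(C)=0, level(C)=3, enqueue
  process E: level=2
  process A: level=3
  process C: level=3
All levels: A:3, B:1, C:3, D:2, E:2, F:0
level(C) = 3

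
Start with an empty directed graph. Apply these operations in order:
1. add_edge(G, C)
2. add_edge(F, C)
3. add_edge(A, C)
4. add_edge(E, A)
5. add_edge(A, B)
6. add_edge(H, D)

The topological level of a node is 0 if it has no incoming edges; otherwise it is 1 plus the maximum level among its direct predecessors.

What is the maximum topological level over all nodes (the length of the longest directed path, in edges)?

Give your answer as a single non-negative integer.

Op 1: add_edge(G, C). Edges now: 1
Op 2: add_edge(F, C). Edges now: 2
Op 3: add_edge(A, C). Edges now: 3
Op 4: add_edge(E, A). Edges now: 4
Op 5: add_edge(A, B). Edges now: 5
Op 6: add_edge(H, D). Edges now: 6
Compute levels (Kahn BFS):
  sources (in-degree 0): E, F, G, H
  process E: level=0
    E->A: in-degree(A)=0, level(A)=1, enqueue
  process F: level=0
    F->C: in-degree(C)=2, level(C)>=1
  process G: level=0
    G->C: in-degree(C)=1, level(C)>=1
  process H: level=0
    H->D: in-degree(D)=0, level(D)=1, enqueue
  process A: level=1
    A->B: in-degree(B)=0, level(B)=2, enqueue
    A->C: in-degree(C)=0, level(C)=2, enqueue
  process D: level=1
  process B: level=2
  process C: level=2
All levels: A:1, B:2, C:2, D:1, E:0, F:0, G:0, H:0
max level = 2

Answer: 2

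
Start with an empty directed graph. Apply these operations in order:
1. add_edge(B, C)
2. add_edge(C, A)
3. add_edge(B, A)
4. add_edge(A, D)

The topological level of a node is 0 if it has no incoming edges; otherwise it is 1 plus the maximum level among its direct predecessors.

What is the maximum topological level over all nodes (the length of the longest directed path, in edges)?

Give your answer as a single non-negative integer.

Answer: 3

Derivation:
Op 1: add_edge(B, C). Edges now: 1
Op 2: add_edge(C, A). Edges now: 2
Op 3: add_edge(B, A). Edges now: 3
Op 4: add_edge(A, D). Edges now: 4
Compute levels (Kahn BFS):
  sources (in-degree 0): B
  process B: level=0
    B->A: in-degree(A)=1, level(A)>=1
    B->C: in-degree(C)=0, level(C)=1, enqueue
  process C: level=1
    C->A: in-degree(A)=0, level(A)=2, enqueue
  process A: level=2
    A->D: in-degree(D)=0, level(D)=3, enqueue
  process D: level=3
All levels: A:2, B:0, C:1, D:3
max level = 3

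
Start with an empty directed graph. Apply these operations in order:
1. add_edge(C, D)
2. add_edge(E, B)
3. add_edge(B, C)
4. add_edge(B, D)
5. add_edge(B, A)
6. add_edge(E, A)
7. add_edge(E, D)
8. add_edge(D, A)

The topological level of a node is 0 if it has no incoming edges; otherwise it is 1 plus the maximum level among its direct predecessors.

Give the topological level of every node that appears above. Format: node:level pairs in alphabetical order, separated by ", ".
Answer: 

Op 1: add_edge(C, D). Edges now: 1
Op 2: add_edge(E, B). Edges now: 2
Op 3: add_edge(B, C). Edges now: 3
Op 4: add_edge(B, D). Edges now: 4
Op 5: add_edge(B, A). Edges now: 5
Op 6: add_edge(E, A). Edges now: 6
Op 7: add_edge(E, D). Edges now: 7
Op 8: add_edge(D, A). Edges now: 8
Compute levels (Kahn BFS):
  sources (in-degree 0): E
  process E: level=0
    E->A: in-degree(A)=2, level(A)>=1
    E->B: in-degree(B)=0, level(B)=1, enqueue
    E->D: in-degree(D)=2, level(D)>=1
  process B: level=1
    B->A: in-degree(A)=1, level(A)>=2
    B->C: in-degree(C)=0, level(C)=2, enqueue
    B->D: in-degree(D)=1, level(D)>=2
  process C: level=2
    C->D: in-degree(D)=0, level(D)=3, enqueue
  process D: level=3
    D->A: in-degree(A)=0, level(A)=4, enqueue
  process A: level=4
All levels: A:4, B:1, C:2, D:3, E:0

Answer: A:4, B:1, C:2, D:3, E:0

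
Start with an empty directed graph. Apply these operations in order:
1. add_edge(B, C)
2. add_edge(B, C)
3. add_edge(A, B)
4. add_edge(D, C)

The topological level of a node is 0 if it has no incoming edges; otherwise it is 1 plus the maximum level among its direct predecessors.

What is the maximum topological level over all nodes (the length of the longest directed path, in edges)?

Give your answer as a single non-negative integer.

Op 1: add_edge(B, C). Edges now: 1
Op 2: add_edge(B, C) (duplicate, no change). Edges now: 1
Op 3: add_edge(A, B). Edges now: 2
Op 4: add_edge(D, C). Edges now: 3
Compute levels (Kahn BFS):
  sources (in-degree 0): A, D
  process A: level=0
    A->B: in-degree(B)=0, level(B)=1, enqueue
  process D: level=0
    D->C: in-degree(C)=1, level(C)>=1
  process B: level=1
    B->C: in-degree(C)=0, level(C)=2, enqueue
  process C: level=2
All levels: A:0, B:1, C:2, D:0
max level = 2

Answer: 2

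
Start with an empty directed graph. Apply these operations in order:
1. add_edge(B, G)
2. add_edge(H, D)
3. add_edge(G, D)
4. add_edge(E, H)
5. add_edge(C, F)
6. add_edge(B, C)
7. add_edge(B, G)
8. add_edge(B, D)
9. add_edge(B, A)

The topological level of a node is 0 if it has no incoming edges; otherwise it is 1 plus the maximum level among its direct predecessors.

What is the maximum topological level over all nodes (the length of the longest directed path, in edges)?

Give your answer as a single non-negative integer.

Answer: 2

Derivation:
Op 1: add_edge(B, G). Edges now: 1
Op 2: add_edge(H, D). Edges now: 2
Op 3: add_edge(G, D). Edges now: 3
Op 4: add_edge(E, H). Edges now: 4
Op 5: add_edge(C, F). Edges now: 5
Op 6: add_edge(B, C). Edges now: 6
Op 7: add_edge(B, G) (duplicate, no change). Edges now: 6
Op 8: add_edge(B, D). Edges now: 7
Op 9: add_edge(B, A). Edges now: 8
Compute levels (Kahn BFS):
  sources (in-degree 0): B, E
  process B: level=0
    B->A: in-degree(A)=0, level(A)=1, enqueue
    B->C: in-degree(C)=0, level(C)=1, enqueue
    B->D: in-degree(D)=2, level(D)>=1
    B->G: in-degree(G)=0, level(G)=1, enqueue
  process E: level=0
    E->H: in-degree(H)=0, level(H)=1, enqueue
  process A: level=1
  process C: level=1
    C->F: in-degree(F)=0, level(F)=2, enqueue
  process G: level=1
    G->D: in-degree(D)=1, level(D)>=2
  process H: level=1
    H->D: in-degree(D)=0, level(D)=2, enqueue
  process F: level=2
  process D: level=2
All levels: A:1, B:0, C:1, D:2, E:0, F:2, G:1, H:1
max level = 2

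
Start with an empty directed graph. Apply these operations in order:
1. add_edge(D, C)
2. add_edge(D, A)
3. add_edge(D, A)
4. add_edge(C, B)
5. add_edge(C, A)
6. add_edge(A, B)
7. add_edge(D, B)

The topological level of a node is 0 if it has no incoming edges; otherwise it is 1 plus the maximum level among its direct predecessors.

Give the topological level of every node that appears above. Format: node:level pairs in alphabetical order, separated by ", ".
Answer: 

Answer: A:2, B:3, C:1, D:0

Derivation:
Op 1: add_edge(D, C). Edges now: 1
Op 2: add_edge(D, A). Edges now: 2
Op 3: add_edge(D, A) (duplicate, no change). Edges now: 2
Op 4: add_edge(C, B). Edges now: 3
Op 5: add_edge(C, A). Edges now: 4
Op 6: add_edge(A, B). Edges now: 5
Op 7: add_edge(D, B). Edges now: 6
Compute levels (Kahn BFS):
  sources (in-degree 0): D
  process D: level=0
    D->A: in-degree(A)=1, level(A)>=1
    D->B: in-degree(B)=2, level(B)>=1
    D->C: in-degree(C)=0, level(C)=1, enqueue
  process C: level=1
    C->A: in-degree(A)=0, level(A)=2, enqueue
    C->B: in-degree(B)=1, level(B)>=2
  process A: level=2
    A->B: in-degree(B)=0, level(B)=3, enqueue
  process B: level=3
All levels: A:2, B:3, C:1, D:0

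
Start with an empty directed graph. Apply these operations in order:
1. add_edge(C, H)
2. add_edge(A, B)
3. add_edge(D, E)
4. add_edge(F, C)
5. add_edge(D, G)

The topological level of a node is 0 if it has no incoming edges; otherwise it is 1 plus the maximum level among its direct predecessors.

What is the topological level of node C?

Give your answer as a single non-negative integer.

Op 1: add_edge(C, H). Edges now: 1
Op 2: add_edge(A, B). Edges now: 2
Op 3: add_edge(D, E). Edges now: 3
Op 4: add_edge(F, C). Edges now: 4
Op 5: add_edge(D, G). Edges now: 5
Compute levels (Kahn BFS):
  sources (in-degree 0): A, D, F
  process A: level=0
    A->B: in-degree(B)=0, level(B)=1, enqueue
  process D: level=0
    D->E: in-degree(E)=0, level(E)=1, enqueue
    D->G: in-degree(G)=0, level(G)=1, enqueue
  process F: level=0
    F->C: in-degree(C)=0, level(C)=1, enqueue
  process B: level=1
  process E: level=1
  process G: level=1
  process C: level=1
    C->H: in-degree(H)=0, level(H)=2, enqueue
  process H: level=2
All levels: A:0, B:1, C:1, D:0, E:1, F:0, G:1, H:2
level(C) = 1

Answer: 1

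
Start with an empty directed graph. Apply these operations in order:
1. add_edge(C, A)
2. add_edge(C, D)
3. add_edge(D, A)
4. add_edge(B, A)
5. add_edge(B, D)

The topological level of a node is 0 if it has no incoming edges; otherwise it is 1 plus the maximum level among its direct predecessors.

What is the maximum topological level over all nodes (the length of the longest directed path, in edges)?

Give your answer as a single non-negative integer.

Answer: 2

Derivation:
Op 1: add_edge(C, A). Edges now: 1
Op 2: add_edge(C, D). Edges now: 2
Op 3: add_edge(D, A). Edges now: 3
Op 4: add_edge(B, A). Edges now: 4
Op 5: add_edge(B, D). Edges now: 5
Compute levels (Kahn BFS):
  sources (in-degree 0): B, C
  process B: level=0
    B->A: in-degree(A)=2, level(A)>=1
    B->D: in-degree(D)=1, level(D)>=1
  process C: level=0
    C->A: in-degree(A)=1, level(A)>=1
    C->D: in-degree(D)=0, level(D)=1, enqueue
  process D: level=1
    D->A: in-degree(A)=0, level(A)=2, enqueue
  process A: level=2
All levels: A:2, B:0, C:0, D:1
max level = 2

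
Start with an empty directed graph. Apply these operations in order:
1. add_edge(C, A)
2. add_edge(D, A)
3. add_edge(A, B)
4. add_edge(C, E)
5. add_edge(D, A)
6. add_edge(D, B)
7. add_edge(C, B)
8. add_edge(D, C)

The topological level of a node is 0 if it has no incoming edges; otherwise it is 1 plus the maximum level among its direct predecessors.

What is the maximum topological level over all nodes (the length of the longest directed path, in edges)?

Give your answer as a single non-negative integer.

Op 1: add_edge(C, A). Edges now: 1
Op 2: add_edge(D, A). Edges now: 2
Op 3: add_edge(A, B). Edges now: 3
Op 4: add_edge(C, E). Edges now: 4
Op 5: add_edge(D, A) (duplicate, no change). Edges now: 4
Op 6: add_edge(D, B). Edges now: 5
Op 7: add_edge(C, B). Edges now: 6
Op 8: add_edge(D, C). Edges now: 7
Compute levels (Kahn BFS):
  sources (in-degree 0): D
  process D: level=0
    D->A: in-degree(A)=1, level(A)>=1
    D->B: in-degree(B)=2, level(B)>=1
    D->C: in-degree(C)=0, level(C)=1, enqueue
  process C: level=1
    C->A: in-degree(A)=0, level(A)=2, enqueue
    C->B: in-degree(B)=1, level(B)>=2
    C->E: in-degree(E)=0, level(E)=2, enqueue
  process A: level=2
    A->B: in-degree(B)=0, level(B)=3, enqueue
  process E: level=2
  process B: level=3
All levels: A:2, B:3, C:1, D:0, E:2
max level = 3

Answer: 3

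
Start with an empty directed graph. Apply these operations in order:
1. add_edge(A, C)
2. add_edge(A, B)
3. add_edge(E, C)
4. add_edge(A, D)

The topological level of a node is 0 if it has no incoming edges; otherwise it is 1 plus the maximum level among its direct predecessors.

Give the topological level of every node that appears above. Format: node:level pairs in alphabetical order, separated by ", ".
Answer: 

Answer: A:0, B:1, C:1, D:1, E:0

Derivation:
Op 1: add_edge(A, C). Edges now: 1
Op 2: add_edge(A, B). Edges now: 2
Op 3: add_edge(E, C). Edges now: 3
Op 4: add_edge(A, D). Edges now: 4
Compute levels (Kahn BFS):
  sources (in-degree 0): A, E
  process A: level=0
    A->B: in-degree(B)=0, level(B)=1, enqueue
    A->C: in-degree(C)=1, level(C)>=1
    A->D: in-degree(D)=0, level(D)=1, enqueue
  process E: level=0
    E->C: in-degree(C)=0, level(C)=1, enqueue
  process B: level=1
  process D: level=1
  process C: level=1
All levels: A:0, B:1, C:1, D:1, E:0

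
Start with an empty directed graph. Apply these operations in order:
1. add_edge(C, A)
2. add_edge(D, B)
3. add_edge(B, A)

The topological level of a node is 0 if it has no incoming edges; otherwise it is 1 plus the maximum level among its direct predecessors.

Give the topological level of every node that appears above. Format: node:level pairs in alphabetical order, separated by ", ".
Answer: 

Op 1: add_edge(C, A). Edges now: 1
Op 2: add_edge(D, B). Edges now: 2
Op 3: add_edge(B, A). Edges now: 3
Compute levels (Kahn BFS):
  sources (in-degree 0): C, D
  process C: level=0
    C->A: in-degree(A)=1, level(A)>=1
  process D: level=0
    D->B: in-degree(B)=0, level(B)=1, enqueue
  process B: level=1
    B->A: in-degree(A)=0, level(A)=2, enqueue
  process A: level=2
All levels: A:2, B:1, C:0, D:0

Answer: A:2, B:1, C:0, D:0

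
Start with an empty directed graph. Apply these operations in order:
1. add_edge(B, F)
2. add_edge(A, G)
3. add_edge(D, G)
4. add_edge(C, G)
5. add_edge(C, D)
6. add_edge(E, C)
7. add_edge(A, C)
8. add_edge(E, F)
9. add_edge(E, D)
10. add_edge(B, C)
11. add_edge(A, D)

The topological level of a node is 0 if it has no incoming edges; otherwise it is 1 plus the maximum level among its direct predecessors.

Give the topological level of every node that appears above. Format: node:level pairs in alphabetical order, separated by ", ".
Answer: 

Answer: A:0, B:0, C:1, D:2, E:0, F:1, G:3

Derivation:
Op 1: add_edge(B, F). Edges now: 1
Op 2: add_edge(A, G). Edges now: 2
Op 3: add_edge(D, G). Edges now: 3
Op 4: add_edge(C, G). Edges now: 4
Op 5: add_edge(C, D). Edges now: 5
Op 6: add_edge(E, C). Edges now: 6
Op 7: add_edge(A, C). Edges now: 7
Op 8: add_edge(E, F). Edges now: 8
Op 9: add_edge(E, D). Edges now: 9
Op 10: add_edge(B, C). Edges now: 10
Op 11: add_edge(A, D). Edges now: 11
Compute levels (Kahn BFS):
  sources (in-degree 0): A, B, E
  process A: level=0
    A->C: in-degree(C)=2, level(C)>=1
    A->D: in-degree(D)=2, level(D)>=1
    A->G: in-degree(G)=2, level(G)>=1
  process B: level=0
    B->C: in-degree(C)=1, level(C)>=1
    B->F: in-degree(F)=1, level(F)>=1
  process E: level=0
    E->C: in-degree(C)=0, level(C)=1, enqueue
    E->D: in-degree(D)=1, level(D)>=1
    E->F: in-degree(F)=0, level(F)=1, enqueue
  process C: level=1
    C->D: in-degree(D)=0, level(D)=2, enqueue
    C->G: in-degree(G)=1, level(G)>=2
  process F: level=1
  process D: level=2
    D->G: in-degree(G)=0, level(G)=3, enqueue
  process G: level=3
All levels: A:0, B:0, C:1, D:2, E:0, F:1, G:3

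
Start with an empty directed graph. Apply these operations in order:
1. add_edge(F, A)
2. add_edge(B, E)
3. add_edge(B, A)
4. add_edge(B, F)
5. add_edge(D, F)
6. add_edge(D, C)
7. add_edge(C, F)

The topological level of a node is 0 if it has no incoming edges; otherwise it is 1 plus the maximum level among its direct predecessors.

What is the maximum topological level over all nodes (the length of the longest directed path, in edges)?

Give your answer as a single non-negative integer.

Answer: 3

Derivation:
Op 1: add_edge(F, A). Edges now: 1
Op 2: add_edge(B, E). Edges now: 2
Op 3: add_edge(B, A). Edges now: 3
Op 4: add_edge(B, F). Edges now: 4
Op 5: add_edge(D, F). Edges now: 5
Op 6: add_edge(D, C). Edges now: 6
Op 7: add_edge(C, F). Edges now: 7
Compute levels (Kahn BFS):
  sources (in-degree 0): B, D
  process B: level=0
    B->A: in-degree(A)=1, level(A)>=1
    B->E: in-degree(E)=0, level(E)=1, enqueue
    B->F: in-degree(F)=2, level(F)>=1
  process D: level=0
    D->C: in-degree(C)=0, level(C)=1, enqueue
    D->F: in-degree(F)=1, level(F)>=1
  process E: level=1
  process C: level=1
    C->F: in-degree(F)=0, level(F)=2, enqueue
  process F: level=2
    F->A: in-degree(A)=0, level(A)=3, enqueue
  process A: level=3
All levels: A:3, B:0, C:1, D:0, E:1, F:2
max level = 3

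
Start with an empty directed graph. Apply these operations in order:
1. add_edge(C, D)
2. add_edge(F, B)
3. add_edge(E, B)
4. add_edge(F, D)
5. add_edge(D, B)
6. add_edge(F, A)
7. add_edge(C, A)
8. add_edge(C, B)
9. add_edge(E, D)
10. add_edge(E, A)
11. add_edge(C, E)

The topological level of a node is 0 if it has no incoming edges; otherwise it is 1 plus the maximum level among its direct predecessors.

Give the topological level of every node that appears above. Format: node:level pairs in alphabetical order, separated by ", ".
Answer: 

Op 1: add_edge(C, D). Edges now: 1
Op 2: add_edge(F, B). Edges now: 2
Op 3: add_edge(E, B). Edges now: 3
Op 4: add_edge(F, D). Edges now: 4
Op 5: add_edge(D, B). Edges now: 5
Op 6: add_edge(F, A). Edges now: 6
Op 7: add_edge(C, A). Edges now: 7
Op 8: add_edge(C, B). Edges now: 8
Op 9: add_edge(E, D). Edges now: 9
Op 10: add_edge(E, A). Edges now: 10
Op 11: add_edge(C, E). Edges now: 11
Compute levels (Kahn BFS):
  sources (in-degree 0): C, F
  process C: level=0
    C->A: in-degree(A)=2, level(A)>=1
    C->B: in-degree(B)=3, level(B)>=1
    C->D: in-degree(D)=2, level(D)>=1
    C->E: in-degree(E)=0, level(E)=1, enqueue
  process F: level=0
    F->A: in-degree(A)=1, level(A)>=1
    F->B: in-degree(B)=2, level(B)>=1
    F->D: in-degree(D)=1, level(D)>=1
  process E: level=1
    E->A: in-degree(A)=0, level(A)=2, enqueue
    E->B: in-degree(B)=1, level(B)>=2
    E->D: in-degree(D)=0, level(D)=2, enqueue
  process A: level=2
  process D: level=2
    D->B: in-degree(B)=0, level(B)=3, enqueue
  process B: level=3
All levels: A:2, B:3, C:0, D:2, E:1, F:0

Answer: A:2, B:3, C:0, D:2, E:1, F:0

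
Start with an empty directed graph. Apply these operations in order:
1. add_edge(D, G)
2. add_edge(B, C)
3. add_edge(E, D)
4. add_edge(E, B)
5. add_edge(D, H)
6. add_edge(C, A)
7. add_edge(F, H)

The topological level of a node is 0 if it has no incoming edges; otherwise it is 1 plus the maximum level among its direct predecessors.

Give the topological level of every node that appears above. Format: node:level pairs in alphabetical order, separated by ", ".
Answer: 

Answer: A:3, B:1, C:2, D:1, E:0, F:0, G:2, H:2

Derivation:
Op 1: add_edge(D, G). Edges now: 1
Op 2: add_edge(B, C). Edges now: 2
Op 3: add_edge(E, D). Edges now: 3
Op 4: add_edge(E, B). Edges now: 4
Op 5: add_edge(D, H). Edges now: 5
Op 6: add_edge(C, A). Edges now: 6
Op 7: add_edge(F, H). Edges now: 7
Compute levels (Kahn BFS):
  sources (in-degree 0): E, F
  process E: level=0
    E->B: in-degree(B)=0, level(B)=1, enqueue
    E->D: in-degree(D)=0, level(D)=1, enqueue
  process F: level=0
    F->H: in-degree(H)=1, level(H)>=1
  process B: level=1
    B->C: in-degree(C)=0, level(C)=2, enqueue
  process D: level=1
    D->G: in-degree(G)=0, level(G)=2, enqueue
    D->H: in-degree(H)=0, level(H)=2, enqueue
  process C: level=2
    C->A: in-degree(A)=0, level(A)=3, enqueue
  process G: level=2
  process H: level=2
  process A: level=3
All levels: A:3, B:1, C:2, D:1, E:0, F:0, G:2, H:2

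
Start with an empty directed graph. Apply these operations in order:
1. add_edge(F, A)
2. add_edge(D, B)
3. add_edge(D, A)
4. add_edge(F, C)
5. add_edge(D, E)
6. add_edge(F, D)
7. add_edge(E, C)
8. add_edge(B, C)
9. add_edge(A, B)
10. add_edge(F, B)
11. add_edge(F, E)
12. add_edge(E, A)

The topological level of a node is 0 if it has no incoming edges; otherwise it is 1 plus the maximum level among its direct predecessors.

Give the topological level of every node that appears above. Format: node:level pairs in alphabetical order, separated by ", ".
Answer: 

Answer: A:3, B:4, C:5, D:1, E:2, F:0

Derivation:
Op 1: add_edge(F, A). Edges now: 1
Op 2: add_edge(D, B). Edges now: 2
Op 3: add_edge(D, A). Edges now: 3
Op 4: add_edge(F, C). Edges now: 4
Op 5: add_edge(D, E). Edges now: 5
Op 6: add_edge(F, D). Edges now: 6
Op 7: add_edge(E, C). Edges now: 7
Op 8: add_edge(B, C). Edges now: 8
Op 9: add_edge(A, B). Edges now: 9
Op 10: add_edge(F, B). Edges now: 10
Op 11: add_edge(F, E). Edges now: 11
Op 12: add_edge(E, A). Edges now: 12
Compute levels (Kahn BFS):
  sources (in-degree 0): F
  process F: level=0
    F->A: in-degree(A)=2, level(A)>=1
    F->B: in-degree(B)=2, level(B)>=1
    F->C: in-degree(C)=2, level(C)>=1
    F->D: in-degree(D)=0, level(D)=1, enqueue
    F->E: in-degree(E)=1, level(E)>=1
  process D: level=1
    D->A: in-degree(A)=1, level(A)>=2
    D->B: in-degree(B)=1, level(B)>=2
    D->E: in-degree(E)=0, level(E)=2, enqueue
  process E: level=2
    E->A: in-degree(A)=0, level(A)=3, enqueue
    E->C: in-degree(C)=1, level(C)>=3
  process A: level=3
    A->B: in-degree(B)=0, level(B)=4, enqueue
  process B: level=4
    B->C: in-degree(C)=0, level(C)=5, enqueue
  process C: level=5
All levels: A:3, B:4, C:5, D:1, E:2, F:0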